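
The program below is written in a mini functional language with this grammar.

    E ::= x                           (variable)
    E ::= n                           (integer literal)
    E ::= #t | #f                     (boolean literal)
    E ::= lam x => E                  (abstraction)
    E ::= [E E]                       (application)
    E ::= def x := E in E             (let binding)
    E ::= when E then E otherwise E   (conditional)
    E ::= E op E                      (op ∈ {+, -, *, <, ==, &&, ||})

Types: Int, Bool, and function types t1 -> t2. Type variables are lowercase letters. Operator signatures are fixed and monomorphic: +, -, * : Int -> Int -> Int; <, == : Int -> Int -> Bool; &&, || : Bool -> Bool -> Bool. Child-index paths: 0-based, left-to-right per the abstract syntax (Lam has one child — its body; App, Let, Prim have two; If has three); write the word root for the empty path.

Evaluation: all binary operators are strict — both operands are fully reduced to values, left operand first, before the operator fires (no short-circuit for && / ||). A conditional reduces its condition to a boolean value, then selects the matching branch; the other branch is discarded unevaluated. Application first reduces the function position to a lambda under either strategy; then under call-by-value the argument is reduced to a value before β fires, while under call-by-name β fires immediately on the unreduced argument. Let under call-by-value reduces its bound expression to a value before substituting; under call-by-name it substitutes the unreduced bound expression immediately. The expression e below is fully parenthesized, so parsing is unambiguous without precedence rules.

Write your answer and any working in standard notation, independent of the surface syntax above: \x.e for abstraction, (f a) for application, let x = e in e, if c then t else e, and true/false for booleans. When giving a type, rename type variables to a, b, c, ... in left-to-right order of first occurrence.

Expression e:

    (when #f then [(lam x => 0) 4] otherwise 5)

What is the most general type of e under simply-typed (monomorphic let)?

Trace:
  unify Bool ~ Bool
\x._ : a -> Int
  unify a -> Int ~ Int -> b
  unify a ~ Int
  unify Int ~ b
_ _ : Int
  unify Int ~ Int

Answer: Int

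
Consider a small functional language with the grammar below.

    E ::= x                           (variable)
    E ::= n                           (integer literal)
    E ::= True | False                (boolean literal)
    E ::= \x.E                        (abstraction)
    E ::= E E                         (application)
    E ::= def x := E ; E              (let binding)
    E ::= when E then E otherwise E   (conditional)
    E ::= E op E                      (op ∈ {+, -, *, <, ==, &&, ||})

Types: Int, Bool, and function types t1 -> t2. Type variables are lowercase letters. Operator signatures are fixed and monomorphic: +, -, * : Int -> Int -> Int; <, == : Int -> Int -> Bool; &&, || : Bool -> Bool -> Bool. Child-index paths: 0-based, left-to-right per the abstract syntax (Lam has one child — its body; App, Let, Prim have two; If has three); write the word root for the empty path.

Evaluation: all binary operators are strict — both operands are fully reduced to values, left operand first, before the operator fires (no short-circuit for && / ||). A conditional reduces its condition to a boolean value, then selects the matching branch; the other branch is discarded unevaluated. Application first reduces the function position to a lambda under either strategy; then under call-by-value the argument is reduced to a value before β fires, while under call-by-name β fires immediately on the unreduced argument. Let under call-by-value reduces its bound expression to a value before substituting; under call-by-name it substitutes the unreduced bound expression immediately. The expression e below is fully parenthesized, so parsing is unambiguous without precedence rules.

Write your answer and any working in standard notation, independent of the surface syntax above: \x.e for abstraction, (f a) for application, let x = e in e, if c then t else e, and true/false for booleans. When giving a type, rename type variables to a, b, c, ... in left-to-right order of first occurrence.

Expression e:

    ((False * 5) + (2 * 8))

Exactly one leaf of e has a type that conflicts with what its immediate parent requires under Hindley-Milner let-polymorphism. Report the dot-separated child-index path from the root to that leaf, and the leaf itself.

Answer: 0.0 : false

Working:
  unify Bool ~ Int
  FAIL: mismatch Bool ~ Int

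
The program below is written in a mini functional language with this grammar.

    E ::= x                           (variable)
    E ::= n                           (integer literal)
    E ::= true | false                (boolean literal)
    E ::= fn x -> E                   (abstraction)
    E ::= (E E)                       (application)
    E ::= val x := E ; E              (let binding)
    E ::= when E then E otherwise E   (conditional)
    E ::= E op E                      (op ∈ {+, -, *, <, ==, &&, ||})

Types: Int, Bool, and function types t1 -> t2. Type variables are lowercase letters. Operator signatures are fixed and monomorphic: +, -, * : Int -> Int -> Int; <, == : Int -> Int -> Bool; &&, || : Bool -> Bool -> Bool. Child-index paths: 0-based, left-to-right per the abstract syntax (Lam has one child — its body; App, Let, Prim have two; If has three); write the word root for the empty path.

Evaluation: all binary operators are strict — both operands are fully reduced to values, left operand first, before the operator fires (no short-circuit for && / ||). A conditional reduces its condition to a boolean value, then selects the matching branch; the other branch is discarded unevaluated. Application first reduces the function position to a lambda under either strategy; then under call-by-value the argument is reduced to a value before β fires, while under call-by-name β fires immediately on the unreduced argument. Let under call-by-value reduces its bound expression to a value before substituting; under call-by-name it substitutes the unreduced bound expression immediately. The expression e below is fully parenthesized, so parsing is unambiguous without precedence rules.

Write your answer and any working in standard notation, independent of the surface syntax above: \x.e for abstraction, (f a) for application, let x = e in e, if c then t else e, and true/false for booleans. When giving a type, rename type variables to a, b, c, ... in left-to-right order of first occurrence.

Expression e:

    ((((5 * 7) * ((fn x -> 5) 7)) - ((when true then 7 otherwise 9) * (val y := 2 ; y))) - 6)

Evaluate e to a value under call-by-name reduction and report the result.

Answer: 155

Trace:
step 0: ((((5 * 7) * ((\x.5) 7)) - ((if true then 7 else 9) * (let y = 2 in y))) - 6)
step 1: [delta@0.0.0] (((35 * ((\x.5) 7)) - ((if true then 7 else 9) * (let y = 2 in y))) - 6)
step 2: [beta@0.0.1] (((35 * 5) - ((if true then 7 else 9) * (let y = 2 in y))) - 6)
step 3: [delta@0.0] ((175 - ((if true then 7 else 9) * (let y = 2 in y))) - 6)
step 4: [if@0.1.0] ((175 - (7 * (let y = 2 in y))) - 6)
step 5: [let@0.1.1] ((175 - (7 * 2)) - 6)
step 6: [delta@0.1] ((175 - 14) - 6)
step 7: [delta@0] (161 - 6)
step 8: [delta@root] 155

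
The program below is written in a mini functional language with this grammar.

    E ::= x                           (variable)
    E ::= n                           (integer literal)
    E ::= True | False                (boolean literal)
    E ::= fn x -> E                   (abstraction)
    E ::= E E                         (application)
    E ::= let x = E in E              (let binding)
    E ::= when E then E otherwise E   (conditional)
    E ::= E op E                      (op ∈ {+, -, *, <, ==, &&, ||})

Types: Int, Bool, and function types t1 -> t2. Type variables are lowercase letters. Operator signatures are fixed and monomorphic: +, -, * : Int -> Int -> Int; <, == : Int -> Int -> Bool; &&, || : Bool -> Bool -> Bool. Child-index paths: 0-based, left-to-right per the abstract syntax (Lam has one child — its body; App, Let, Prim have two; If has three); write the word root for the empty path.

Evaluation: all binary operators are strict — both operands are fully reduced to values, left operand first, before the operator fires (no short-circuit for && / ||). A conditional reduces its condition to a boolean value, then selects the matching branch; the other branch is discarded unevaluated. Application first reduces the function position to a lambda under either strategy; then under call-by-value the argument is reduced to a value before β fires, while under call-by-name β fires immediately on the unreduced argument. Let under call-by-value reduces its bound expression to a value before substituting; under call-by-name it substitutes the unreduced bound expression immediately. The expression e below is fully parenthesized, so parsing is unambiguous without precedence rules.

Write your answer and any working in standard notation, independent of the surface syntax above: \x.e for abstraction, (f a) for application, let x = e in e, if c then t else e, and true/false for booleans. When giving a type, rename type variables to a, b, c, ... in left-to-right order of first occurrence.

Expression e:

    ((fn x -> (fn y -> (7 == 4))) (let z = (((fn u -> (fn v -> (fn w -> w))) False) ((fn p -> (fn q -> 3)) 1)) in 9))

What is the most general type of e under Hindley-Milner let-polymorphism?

Answer: a -> Bool

Working:
  unify Int ~ Int
  unify Int ~ Int
\y._ : b -> Bool
\x._ : a -> b -> Bool
w : e
\w._ : e -> e
\v._ : d -> e -> e
\u._ : c -> d -> e -> e
  unify c -> d -> e -> e ~ Bool -> f
  unify c ~ Bool
  unify d -> e -> e ~ f
_ _ : d -> e -> e
\q._ : h -> Int
\p._ : g -> h -> Int
  unify g -> h -> Int ~ Int -> i
  unify g ~ Int
  unify h -> Int ~ i
_ _ : h -> Int
  unify d -> e -> e ~ (h -> Int) -> j
  unify d ~ h -> Int
  unify e -> e ~ j
_ _ : e -> e
let z : forall. e -> e
  unify a -> b -> Bool ~ Int -> k
  unify a ~ Int
  unify b -> Bool ~ k
_ _ : b -> Bool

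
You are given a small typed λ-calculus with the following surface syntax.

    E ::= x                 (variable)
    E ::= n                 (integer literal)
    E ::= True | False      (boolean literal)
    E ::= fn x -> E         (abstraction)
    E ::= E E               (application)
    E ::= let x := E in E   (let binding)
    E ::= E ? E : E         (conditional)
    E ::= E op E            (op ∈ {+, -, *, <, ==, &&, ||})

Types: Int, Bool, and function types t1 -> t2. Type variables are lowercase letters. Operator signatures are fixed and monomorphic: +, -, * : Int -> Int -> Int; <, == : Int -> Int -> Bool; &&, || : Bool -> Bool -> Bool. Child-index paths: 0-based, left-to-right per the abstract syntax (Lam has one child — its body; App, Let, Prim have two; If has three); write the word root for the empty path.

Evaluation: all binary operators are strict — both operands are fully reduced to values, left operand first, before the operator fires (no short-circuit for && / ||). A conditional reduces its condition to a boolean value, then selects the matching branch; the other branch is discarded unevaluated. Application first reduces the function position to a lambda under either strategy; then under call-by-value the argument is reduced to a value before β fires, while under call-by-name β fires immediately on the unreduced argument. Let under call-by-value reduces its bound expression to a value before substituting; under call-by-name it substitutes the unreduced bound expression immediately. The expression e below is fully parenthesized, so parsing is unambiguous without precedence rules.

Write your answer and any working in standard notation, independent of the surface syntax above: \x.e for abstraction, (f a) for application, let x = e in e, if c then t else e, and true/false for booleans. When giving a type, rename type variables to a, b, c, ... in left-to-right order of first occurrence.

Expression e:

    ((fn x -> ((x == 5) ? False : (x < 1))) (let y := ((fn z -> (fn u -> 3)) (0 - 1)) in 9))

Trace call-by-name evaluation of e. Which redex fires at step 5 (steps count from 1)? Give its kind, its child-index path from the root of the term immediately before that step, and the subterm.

Answer: let at 0 : (let y = ((\z.(\u.3)) (0 - 1)) in 9)

Working:
step 0: ((\x.(if (x == 5) then false else (x < 1))) (let y = ((\z.(\u.3)) (0 - 1)) in 9))
step 1: [beta@root] (if ((let y = ((\z.(\u.3)) (0 - 1)) in 9) == 5) then false else ((let y = ((\z.(\u.3)) (0 - 1)) in 9) < 1))
step 2: [let@0.0] (if (9 == 5) then false else ((let y = ((\z.(\u.3)) (0 - 1)) in 9) < 1))
step 3: [delta@0] (if false then false else ((let y = ((\z.(\u.3)) (0 - 1)) in 9) < 1))
step 4: [if@root] ((let y = ((\z.(\u.3)) (0 - 1)) in 9) < 1)
step 5: [let@0] (9 < 1)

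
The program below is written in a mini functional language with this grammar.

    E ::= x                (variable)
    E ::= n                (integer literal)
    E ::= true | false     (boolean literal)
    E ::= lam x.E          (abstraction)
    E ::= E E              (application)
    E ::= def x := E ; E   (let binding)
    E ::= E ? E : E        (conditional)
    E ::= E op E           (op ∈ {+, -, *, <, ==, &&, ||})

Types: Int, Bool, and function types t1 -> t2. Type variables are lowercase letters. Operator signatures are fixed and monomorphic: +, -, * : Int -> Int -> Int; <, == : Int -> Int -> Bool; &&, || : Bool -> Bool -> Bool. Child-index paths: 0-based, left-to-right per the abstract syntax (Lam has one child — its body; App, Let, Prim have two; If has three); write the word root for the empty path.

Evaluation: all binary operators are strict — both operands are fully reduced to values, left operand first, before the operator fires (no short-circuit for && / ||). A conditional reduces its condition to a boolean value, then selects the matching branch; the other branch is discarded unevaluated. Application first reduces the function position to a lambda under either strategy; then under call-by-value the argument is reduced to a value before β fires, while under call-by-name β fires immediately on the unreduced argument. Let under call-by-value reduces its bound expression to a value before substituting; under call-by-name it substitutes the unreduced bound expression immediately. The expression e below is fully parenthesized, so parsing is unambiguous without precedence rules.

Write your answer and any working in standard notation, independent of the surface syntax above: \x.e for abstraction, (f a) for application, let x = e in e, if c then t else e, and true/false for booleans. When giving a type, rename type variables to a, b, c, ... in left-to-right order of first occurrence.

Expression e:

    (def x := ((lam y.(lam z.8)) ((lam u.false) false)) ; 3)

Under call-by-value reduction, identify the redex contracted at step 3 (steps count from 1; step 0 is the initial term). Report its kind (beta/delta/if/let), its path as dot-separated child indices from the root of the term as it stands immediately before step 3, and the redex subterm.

Answer: let at root : (let x = (\z.8) in 3)

Working:
step 0: (let x = ((\y.(\z.8)) ((\u.false) false)) in 3)
step 1: [beta@0.1] (let x = ((\y.(\z.8)) false) in 3)
step 2: [beta@0] (let x = (\z.8) in 3)
step 3: [let@root] 3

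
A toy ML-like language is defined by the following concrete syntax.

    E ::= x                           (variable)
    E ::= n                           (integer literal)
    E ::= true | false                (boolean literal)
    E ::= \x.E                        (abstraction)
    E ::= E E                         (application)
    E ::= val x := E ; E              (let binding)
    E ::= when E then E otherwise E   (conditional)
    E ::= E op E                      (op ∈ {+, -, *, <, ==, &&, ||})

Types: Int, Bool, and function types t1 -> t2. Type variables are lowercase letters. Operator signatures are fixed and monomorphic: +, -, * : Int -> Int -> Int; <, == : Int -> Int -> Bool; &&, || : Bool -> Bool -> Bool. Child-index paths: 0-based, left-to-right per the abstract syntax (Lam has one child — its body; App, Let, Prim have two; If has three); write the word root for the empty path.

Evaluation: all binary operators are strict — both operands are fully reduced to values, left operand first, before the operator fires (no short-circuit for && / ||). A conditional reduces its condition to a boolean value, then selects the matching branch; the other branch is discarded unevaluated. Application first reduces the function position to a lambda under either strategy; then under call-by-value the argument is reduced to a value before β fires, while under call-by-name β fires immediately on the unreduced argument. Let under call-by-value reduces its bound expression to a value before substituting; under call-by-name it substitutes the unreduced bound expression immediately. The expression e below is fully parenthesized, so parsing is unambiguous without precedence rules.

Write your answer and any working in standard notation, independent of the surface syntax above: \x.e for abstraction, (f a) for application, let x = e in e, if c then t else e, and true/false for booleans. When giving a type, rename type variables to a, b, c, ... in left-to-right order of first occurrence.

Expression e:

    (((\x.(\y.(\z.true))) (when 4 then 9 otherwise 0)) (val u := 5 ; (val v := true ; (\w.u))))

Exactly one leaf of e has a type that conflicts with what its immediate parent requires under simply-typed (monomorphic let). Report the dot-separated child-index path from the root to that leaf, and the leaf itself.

Answer: 0.1.0 : 4

Derivation:
\z._ : c -> Bool
\y._ : b -> c -> Bool
\x._ : a -> b -> c -> Bool
  unify Int ~ Bool
  FAIL: mismatch Int ~ Bool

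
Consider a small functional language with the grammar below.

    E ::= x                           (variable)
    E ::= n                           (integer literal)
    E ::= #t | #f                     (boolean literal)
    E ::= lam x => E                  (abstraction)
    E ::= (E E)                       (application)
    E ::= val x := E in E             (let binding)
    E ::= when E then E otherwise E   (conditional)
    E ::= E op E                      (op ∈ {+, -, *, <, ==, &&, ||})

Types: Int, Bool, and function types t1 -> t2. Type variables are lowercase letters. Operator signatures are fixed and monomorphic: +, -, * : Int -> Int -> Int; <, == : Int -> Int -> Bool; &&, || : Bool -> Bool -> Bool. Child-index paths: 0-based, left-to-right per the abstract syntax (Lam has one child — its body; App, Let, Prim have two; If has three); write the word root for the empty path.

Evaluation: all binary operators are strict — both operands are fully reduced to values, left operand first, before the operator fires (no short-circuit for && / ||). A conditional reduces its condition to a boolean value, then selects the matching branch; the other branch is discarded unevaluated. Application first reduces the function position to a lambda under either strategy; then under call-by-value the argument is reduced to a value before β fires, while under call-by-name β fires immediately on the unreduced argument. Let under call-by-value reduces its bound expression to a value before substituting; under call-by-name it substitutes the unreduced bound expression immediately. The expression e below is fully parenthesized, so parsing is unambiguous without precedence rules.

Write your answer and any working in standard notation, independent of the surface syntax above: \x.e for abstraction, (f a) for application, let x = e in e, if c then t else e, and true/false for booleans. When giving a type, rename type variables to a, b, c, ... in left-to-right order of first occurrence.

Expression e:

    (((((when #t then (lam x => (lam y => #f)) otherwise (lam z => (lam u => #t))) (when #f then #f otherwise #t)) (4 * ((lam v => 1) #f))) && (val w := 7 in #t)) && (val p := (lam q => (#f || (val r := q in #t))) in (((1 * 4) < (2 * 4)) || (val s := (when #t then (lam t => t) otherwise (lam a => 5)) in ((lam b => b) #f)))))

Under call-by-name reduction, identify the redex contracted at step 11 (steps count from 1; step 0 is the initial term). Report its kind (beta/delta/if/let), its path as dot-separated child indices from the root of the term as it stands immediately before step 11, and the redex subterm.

Answer: beta at 1.1 : ((\b.b) false)

Working:
step 0: (((((if true then (\x.(\y.false)) else (\z.(\u.true))) (if false then false else true)) (4 * ((\v.1) false))) && (let w = 7 in true)) && (let p = (\q.(false || (let r = q in true))) in (((1 * 4) < (2 * 4)) || (let s = (if true then (\t.t) else (\a.5)) in ((\b.b) false)))))
step 1: [if@0.0.0.0] (((((\x.(\y.false)) (if false then false else true)) (4 * ((\v.1) false))) && (let w = 7 in true)) && (let p = (\q.(false || (let r = q in true))) in (((1 * 4) < (2 * 4)) || (let s = (if true then (\t.t) else (\a.5)) in ((\b.b) false)))))
step 2: [beta@0.0.0] ((((\y.false) (4 * ((\v.1) false))) && (let w = 7 in true)) && (let p = (\q.(false || (let r = q in true))) in (((1 * 4) < (2 * 4)) || (let s = (if true then (\t.t) else (\a.5)) in ((\b.b) false)))))
step 3: [beta@0.0] ((false && (let w = 7 in true)) && (let p = (\q.(false || (let r = q in true))) in (((1 * 4) < (2 * 4)) || (let s = (if true then (\t.t) else (\a.5)) in ((\b.b) false)))))
step 4: [let@0.1] ((false && true) && (let p = (\q.(false || (let r = q in true))) in (((1 * 4) < (2 * 4)) || (let s = (if true then (\t.t) else (\a.5)) in ((\b.b) false)))))
step 5: [delta@0] (false && (let p = (\q.(false || (let r = q in true))) in (((1 * 4) < (2 * 4)) || (let s = (if true then (\t.t) else (\a.5)) in ((\b.b) false)))))
step 6: [let@1] (false && (((1 * 4) < (2 * 4)) || (let s = (if true then (\t.t) else (\a.5)) in ((\b.b) false))))
step 7: [delta@1.0.0] (false && ((4 < (2 * 4)) || (let s = (if true then (\t.t) else (\a.5)) in ((\b.b) false))))
step 8: [delta@1.0.1] (false && ((4 < 8) || (let s = (if true then (\t.t) else (\a.5)) in ((\b.b) false))))
step 9: [delta@1.0] (false && (true || (let s = (if true then (\t.t) else (\a.5)) in ((\b.b) false))))
step 10: [let@1.1] (false && (true || ((\b.b) false)))
step 11: [beta@1.1] (false && (true || false))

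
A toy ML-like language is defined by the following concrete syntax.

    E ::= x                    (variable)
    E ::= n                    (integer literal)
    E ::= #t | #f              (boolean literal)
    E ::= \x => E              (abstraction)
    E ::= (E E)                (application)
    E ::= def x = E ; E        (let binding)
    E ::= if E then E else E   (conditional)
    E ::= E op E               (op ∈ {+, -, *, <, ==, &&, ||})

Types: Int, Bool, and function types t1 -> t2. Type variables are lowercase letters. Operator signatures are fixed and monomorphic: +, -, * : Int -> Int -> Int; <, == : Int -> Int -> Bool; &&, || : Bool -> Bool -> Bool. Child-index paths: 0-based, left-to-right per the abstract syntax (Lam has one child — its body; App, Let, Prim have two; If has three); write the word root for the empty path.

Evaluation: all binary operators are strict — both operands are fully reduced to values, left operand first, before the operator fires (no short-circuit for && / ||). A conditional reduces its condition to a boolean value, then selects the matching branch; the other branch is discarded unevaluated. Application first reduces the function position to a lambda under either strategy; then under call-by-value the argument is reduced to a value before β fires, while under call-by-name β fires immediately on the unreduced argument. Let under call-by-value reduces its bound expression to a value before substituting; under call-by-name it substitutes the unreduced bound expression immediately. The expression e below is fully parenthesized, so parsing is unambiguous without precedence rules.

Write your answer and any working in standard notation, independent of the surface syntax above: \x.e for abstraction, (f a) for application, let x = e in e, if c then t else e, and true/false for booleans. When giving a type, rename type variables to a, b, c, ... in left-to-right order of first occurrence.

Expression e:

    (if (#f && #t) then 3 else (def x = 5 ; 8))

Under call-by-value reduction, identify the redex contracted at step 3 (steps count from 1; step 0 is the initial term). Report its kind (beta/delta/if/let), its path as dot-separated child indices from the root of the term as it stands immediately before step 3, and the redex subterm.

Trace:
step 0: (if (false && true) then 3 else (let x = 5 in 8))
step 1: [delta@0] (if false then 3 else (let x = 5 in 8))
step 2: [if@root] (let x = 5 in 8)
step 3: [let@root] 8

Answer: let at root : (let x = 5 in 8)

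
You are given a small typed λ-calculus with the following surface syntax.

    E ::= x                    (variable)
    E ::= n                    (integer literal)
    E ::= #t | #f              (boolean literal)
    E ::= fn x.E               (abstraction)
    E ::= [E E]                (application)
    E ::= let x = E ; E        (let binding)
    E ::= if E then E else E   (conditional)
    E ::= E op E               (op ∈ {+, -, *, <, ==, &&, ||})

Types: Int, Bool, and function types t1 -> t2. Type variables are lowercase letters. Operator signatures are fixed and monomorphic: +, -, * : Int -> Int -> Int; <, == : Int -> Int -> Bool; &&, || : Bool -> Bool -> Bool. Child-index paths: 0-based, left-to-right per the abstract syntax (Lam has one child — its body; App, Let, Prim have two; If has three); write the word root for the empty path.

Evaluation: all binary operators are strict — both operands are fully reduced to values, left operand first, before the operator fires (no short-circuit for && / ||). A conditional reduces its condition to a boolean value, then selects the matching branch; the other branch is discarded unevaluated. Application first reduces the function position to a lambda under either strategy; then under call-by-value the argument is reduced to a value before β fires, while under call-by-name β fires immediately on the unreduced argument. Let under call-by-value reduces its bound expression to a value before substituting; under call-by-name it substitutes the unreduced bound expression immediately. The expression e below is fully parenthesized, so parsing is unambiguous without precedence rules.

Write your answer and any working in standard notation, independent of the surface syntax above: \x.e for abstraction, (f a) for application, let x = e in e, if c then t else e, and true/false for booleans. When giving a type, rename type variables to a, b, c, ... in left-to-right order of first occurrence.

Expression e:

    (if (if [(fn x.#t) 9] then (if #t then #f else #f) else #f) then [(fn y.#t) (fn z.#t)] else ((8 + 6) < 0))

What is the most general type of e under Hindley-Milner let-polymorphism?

Trace:
\x._ : a -> Bool
  unify a -> Bool ~ Int -> b
  unify a ~ Int
  unify Bool ~ b
_ _ : Bool
  unify Bool ~ Bool
  unify Bool ~ Bool
  unify Bool ~ Bool
  unify Bool ~ Bool
  unify Bool ~ Bool
\y._ : c -> Bool
\z._ : d -> Bool
  unify c -> Bool ~ (d -> Bool) -> e
  unify c ~ d -> Bool
  unify Bool ~ e
_ _ : Bool
  unify Int ~ Int
  unify Int ~ Int
  unify Int ~ Int
  unify Int ~ Int
  unify Bool ~ Bool

Answer: Bool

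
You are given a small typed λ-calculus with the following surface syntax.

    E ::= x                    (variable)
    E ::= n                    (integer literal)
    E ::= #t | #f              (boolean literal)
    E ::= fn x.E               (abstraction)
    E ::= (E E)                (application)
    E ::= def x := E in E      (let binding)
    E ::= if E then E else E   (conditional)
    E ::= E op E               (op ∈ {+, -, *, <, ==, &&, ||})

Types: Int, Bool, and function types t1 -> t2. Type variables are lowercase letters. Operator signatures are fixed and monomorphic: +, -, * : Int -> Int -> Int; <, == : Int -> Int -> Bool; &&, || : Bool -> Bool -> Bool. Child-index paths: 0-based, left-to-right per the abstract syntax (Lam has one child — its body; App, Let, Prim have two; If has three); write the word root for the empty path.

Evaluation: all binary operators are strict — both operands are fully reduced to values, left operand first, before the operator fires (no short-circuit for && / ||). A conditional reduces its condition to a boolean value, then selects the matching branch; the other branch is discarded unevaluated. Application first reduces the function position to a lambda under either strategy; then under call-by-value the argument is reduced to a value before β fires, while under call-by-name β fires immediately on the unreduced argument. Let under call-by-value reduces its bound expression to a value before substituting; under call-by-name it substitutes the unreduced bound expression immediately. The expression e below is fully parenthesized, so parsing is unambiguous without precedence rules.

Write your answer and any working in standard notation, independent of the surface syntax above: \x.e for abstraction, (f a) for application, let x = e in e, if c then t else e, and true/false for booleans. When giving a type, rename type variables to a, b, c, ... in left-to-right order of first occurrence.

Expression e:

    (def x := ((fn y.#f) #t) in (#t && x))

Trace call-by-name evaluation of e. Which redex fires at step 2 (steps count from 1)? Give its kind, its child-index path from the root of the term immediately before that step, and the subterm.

Trace:
step 0: (let x = ((\y.false) true) in (true && x))
step 1: [let@root] (true && ((\y.false) true))
step 2: [beta@1] (true && false)

Answer: beta at 1 : ((\y.false) true)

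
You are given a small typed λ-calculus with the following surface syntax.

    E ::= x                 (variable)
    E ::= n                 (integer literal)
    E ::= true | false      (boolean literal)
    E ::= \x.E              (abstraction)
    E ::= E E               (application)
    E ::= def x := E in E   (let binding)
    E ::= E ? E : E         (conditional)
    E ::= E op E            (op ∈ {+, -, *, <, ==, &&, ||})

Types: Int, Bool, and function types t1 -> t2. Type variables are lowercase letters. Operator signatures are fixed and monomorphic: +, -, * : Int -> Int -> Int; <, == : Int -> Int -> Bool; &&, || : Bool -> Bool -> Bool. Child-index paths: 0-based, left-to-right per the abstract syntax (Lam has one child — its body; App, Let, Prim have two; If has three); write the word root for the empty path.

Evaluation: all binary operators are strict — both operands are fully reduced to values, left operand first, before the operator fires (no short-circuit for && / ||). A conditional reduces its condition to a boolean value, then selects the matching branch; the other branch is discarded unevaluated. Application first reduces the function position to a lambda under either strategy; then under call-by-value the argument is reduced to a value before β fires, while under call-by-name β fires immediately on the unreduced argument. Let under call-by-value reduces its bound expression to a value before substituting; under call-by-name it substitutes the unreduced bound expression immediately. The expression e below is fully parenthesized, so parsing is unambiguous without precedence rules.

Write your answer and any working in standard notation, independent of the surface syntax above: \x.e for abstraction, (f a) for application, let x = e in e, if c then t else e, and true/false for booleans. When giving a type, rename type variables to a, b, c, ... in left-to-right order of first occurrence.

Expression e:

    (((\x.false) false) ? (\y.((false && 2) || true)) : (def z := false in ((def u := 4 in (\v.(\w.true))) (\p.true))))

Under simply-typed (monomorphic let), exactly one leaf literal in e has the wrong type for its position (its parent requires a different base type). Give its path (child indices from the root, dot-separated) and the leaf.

Answer: 1.0.0.1 : 2

Working:
\x._ : a -> Bool
  unify a -> Bool ~ Bool -> b
  unify a ~ Bool
  unify Bool ~ b
_ _ : Bool
  unify Bool ~ Bool
  unify Bool ~ Bool
  unify Int ~ Bool
  FAIL: mismatch Int ~ Bool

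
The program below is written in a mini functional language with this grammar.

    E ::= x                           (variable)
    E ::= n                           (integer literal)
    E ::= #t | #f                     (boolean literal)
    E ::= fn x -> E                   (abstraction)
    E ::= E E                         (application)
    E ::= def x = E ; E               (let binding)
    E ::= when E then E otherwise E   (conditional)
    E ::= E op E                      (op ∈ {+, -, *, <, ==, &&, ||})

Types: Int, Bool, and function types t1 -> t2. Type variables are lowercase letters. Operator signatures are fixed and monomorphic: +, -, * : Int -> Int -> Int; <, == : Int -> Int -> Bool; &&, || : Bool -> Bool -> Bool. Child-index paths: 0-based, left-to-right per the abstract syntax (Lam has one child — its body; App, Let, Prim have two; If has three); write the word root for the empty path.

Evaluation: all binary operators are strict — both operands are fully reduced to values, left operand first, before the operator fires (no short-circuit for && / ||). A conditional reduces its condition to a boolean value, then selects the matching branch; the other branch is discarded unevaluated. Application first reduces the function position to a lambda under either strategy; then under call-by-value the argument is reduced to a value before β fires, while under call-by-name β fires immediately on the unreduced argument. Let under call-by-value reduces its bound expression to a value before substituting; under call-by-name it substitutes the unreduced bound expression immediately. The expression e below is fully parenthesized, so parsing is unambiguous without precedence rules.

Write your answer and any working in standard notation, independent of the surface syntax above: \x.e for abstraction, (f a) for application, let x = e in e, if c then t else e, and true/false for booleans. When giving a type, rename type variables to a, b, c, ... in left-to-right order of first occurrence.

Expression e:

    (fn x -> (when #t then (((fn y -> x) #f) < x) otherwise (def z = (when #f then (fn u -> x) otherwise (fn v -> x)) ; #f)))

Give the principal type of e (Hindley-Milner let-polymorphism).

Working:
  unify Bool ~ Bool
x : a
\y._ : b -> a
  unify b -> a ~ Bool -> c
  unify b ~ Bool
  unify a ~ c
_ _ : c
  unify c ~ Int
x : Int
  unify Int ~ Int
  unify Bool ~ Bool
x : Int
\u._ : d -> Int
x : Int
\v._ : e -> Int
  unify d -> Int ~ e -> Int
  unify d ~ e
  unify Int ~ Int
let z : forall. e -> Int
  unify Bool ~ Bool
\x._ : Int -> Bool

Answer: Int -> Bool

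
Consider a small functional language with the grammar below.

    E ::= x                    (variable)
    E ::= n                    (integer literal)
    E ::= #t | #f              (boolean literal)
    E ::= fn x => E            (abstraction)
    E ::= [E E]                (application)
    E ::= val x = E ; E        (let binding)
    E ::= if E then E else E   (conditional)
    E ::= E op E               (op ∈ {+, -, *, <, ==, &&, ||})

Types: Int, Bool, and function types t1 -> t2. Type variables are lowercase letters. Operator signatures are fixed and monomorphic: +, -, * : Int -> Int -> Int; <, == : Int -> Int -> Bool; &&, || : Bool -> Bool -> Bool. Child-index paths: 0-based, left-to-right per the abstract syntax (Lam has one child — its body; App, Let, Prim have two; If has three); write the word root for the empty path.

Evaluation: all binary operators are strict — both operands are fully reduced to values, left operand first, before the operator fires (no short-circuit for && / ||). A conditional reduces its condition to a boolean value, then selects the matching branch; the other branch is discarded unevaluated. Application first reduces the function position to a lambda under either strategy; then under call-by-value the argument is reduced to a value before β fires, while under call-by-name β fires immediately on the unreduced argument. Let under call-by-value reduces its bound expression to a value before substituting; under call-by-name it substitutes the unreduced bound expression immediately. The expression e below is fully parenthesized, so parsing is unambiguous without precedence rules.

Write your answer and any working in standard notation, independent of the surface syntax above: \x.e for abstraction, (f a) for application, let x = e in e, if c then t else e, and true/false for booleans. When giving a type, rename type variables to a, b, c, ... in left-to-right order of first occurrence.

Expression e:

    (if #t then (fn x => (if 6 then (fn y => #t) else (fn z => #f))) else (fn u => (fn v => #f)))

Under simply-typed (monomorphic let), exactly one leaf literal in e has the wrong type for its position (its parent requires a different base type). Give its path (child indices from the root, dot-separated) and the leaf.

Trace:
  unify Bool ~ Bool
  unify Int ~ Bool
  FAIL: mismatch Int ~ Bool

Answer: 1.0.0 : 6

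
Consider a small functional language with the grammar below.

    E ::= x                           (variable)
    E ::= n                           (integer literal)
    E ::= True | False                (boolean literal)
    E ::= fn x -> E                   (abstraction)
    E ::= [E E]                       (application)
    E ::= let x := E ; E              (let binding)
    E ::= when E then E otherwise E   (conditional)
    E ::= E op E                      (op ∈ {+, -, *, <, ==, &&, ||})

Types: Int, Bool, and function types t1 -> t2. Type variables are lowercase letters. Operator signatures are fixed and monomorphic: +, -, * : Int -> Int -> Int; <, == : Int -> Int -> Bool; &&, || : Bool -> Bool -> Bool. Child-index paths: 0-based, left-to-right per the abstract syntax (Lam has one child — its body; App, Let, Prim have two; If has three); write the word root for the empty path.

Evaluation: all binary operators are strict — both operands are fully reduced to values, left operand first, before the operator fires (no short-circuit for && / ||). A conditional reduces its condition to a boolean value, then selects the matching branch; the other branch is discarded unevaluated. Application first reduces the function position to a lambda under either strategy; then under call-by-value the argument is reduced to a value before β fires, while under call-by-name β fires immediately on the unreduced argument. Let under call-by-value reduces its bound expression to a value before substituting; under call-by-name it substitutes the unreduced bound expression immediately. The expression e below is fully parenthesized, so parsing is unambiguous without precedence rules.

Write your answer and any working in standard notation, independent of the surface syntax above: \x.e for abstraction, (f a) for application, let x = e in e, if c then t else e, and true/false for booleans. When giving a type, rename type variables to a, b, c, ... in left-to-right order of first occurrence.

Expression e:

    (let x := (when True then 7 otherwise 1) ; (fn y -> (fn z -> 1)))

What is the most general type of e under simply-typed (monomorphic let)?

Working:
  unify Bool ~ Bool
  unify Int ~ Int
let x : Int
\z._ : b -> Int
\y._ : a -> b -> Int

Answer: a -> b -> Int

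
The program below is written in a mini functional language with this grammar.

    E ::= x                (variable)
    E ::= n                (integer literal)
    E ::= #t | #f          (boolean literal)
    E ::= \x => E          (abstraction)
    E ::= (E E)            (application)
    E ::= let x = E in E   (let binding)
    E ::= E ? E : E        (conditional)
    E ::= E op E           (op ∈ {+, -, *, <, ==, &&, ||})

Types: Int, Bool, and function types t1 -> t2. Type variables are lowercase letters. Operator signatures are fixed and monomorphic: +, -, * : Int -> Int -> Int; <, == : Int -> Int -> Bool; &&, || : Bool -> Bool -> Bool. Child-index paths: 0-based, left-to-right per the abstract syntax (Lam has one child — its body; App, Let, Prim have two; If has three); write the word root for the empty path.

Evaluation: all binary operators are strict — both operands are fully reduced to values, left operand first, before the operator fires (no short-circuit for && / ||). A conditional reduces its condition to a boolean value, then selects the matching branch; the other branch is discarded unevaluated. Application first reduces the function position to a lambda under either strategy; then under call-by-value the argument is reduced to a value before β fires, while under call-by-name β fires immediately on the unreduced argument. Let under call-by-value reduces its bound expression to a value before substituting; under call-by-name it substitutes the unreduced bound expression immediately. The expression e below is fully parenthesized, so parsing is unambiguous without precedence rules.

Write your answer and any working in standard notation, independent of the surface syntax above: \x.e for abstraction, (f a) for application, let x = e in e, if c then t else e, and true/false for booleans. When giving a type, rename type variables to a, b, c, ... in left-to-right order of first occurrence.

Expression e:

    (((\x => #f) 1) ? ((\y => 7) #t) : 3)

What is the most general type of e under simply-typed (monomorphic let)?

Trace:
\x._ : a -> Bool
  unify a -> Bool ~ Int -> b
  unify a ~ Int
  unify Bool ~ b
_ _ : Bool
  unify Bool ~ Bool
\y._ : c -> Int
  unify c -> Int ~ Bool -> d
  unify c ~ Bool
  unify Int ~ d
_ _ : Int
  unify Int ~ Int

Answer: Int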